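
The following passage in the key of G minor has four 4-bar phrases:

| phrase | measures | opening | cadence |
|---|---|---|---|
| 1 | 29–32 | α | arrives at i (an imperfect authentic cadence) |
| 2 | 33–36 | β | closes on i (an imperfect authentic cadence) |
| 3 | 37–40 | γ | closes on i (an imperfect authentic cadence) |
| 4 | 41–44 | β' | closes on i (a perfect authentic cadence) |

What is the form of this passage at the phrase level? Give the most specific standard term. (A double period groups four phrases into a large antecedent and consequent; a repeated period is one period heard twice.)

contrasting double period

Four phrases in two halves: the first half (measures 29–36) ends with an imperfect authentic cadence, the second (measures 37-44) with a perfect authentic cadence — a large antecedent–consequent pair, i.e. a double period.
Phrase 3 begins with different material from phrase 1, making it contrasting.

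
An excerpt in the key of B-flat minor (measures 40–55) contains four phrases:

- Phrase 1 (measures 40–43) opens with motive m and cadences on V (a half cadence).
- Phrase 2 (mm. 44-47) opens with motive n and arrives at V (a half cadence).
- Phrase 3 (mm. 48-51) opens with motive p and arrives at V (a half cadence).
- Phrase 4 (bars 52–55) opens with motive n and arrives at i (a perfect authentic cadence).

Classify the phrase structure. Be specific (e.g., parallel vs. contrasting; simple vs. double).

Four phrases in two halves: the first half (bars 40–47) ends with a half cadence, the second (mm. 48–55) with a perfect authentic cadence — a large antecedent–consequent pair, i.e. a double period.
Phrase 3 begins with different material from phrase 1, making it contrasting.

contrasting double period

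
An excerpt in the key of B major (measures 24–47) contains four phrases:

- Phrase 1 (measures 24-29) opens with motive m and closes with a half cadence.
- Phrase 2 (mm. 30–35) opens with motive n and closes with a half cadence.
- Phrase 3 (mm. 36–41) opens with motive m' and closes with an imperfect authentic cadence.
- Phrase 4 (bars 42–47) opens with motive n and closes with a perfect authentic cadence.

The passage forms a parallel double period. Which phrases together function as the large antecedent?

phrases 1 and 2

In a double period the first pair of phrases (ending half cadence) is the large antecedent and the second pair (ending perfect authentic cadence) is the large consequent; the antecedent is phrases 1 and 2.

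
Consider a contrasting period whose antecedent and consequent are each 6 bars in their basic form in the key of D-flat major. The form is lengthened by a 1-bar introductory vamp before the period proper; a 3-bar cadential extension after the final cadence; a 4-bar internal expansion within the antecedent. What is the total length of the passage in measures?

20 measures

Basic contrasting period: 6 + 6 = 12 bars.
12 (basic form) + 1 (introduction) + 3 (cadential extension) + 4 (internal expansion) = 20.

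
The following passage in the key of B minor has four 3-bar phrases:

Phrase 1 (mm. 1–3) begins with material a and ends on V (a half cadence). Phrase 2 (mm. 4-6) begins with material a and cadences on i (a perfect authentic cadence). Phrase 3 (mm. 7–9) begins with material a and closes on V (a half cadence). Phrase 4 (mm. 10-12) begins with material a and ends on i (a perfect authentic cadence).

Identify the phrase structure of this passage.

The cadence pattern HC–PAC–HC–PAC is weak–strong twice, and phrases 3–4 restate phrases 1–2: a period heard twice, not a double period (which would end weakly at phrase 2).

repeated period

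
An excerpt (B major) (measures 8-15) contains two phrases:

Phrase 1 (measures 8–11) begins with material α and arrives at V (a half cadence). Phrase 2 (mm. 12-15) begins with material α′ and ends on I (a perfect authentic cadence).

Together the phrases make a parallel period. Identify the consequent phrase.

phrase 2

The phrase ending with the weaker cadence (half cadence) is the antecedent; the one ending more conclusively (perfect authentic cadence) is the consequent. The consequent is phrase 2.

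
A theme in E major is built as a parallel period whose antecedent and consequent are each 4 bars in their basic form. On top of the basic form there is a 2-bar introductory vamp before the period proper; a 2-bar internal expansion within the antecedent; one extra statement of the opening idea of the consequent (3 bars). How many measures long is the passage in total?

15 measures

Basic parallel period: 4 + 4 = 8 bars.
8 (basic form) + 2 (introduction) + 2 (internal expansion) + 3 (extra statement) = 15.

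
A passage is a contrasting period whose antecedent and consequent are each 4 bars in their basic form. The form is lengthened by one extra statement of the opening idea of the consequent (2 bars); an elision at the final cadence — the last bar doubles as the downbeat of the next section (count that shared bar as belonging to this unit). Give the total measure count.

10 measures

Basic contrasting period: 4 + 4 = 8 bars.
8 (basic form) + 2 (extra statement) = 10.
The elision shares a bar with the next section but does not change this unit's count.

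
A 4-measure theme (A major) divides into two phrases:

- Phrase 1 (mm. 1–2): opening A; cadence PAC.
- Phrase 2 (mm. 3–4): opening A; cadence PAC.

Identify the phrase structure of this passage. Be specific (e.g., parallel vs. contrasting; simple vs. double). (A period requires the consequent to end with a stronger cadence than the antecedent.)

repeated phrase

Both phrases have the same opening (A) and the same cadence (perfect authentic cadence): the second is a restatement, not a consequent, so this is a repeated phrase rather than a period.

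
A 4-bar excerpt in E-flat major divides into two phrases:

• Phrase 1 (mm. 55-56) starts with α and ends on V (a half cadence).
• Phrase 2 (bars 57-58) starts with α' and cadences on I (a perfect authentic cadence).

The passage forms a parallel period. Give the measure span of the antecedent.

measures 55–56

The phrase ending with the weaker cadence (half cadence) is the antecedent; the one ending more conclusively (perfect authentic cadence) is the consequent. The antecedent is measures 55–56.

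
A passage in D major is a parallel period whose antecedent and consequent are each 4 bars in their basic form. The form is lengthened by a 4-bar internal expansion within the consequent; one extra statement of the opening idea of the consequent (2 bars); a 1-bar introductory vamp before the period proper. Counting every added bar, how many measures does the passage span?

Basic parallel period: 4 + 4 = 8 bars.
8 (basic form) + 4 (internal expansion) + 2 (extra statement) + 1 (introduction) = 15.

15 measures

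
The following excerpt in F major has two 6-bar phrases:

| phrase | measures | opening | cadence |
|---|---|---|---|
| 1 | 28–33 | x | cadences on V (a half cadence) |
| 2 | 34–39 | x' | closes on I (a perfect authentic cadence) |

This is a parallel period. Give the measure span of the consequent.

measures 34–39

The phrase ending with the weaker cadence (half cadence) is the antecedent; the one ending more conclusively (perfect authentic cadence) is the consequent. The consequent is measures 34–39.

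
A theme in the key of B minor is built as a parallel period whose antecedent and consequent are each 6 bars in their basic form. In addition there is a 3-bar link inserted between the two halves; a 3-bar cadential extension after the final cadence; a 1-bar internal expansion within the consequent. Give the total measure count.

19 measures

Basic parallel period: 6 + 6 = 12 bars.
12 (basic form) + 3 (link) + 3 (cadential extension) + 1 (internal expansion) = 19.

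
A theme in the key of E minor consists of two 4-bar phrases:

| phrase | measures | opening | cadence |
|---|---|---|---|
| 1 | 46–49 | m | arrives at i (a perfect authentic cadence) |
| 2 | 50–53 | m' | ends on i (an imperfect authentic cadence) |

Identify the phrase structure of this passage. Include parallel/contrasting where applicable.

phrase group

The second phrase closes with an imperfect authentic cadence, which is not stronger than the first phrase's perfect authentic cadence; without a weak→strong cadential pair there is no antecedent–consequent relationship, so this is a phrase group rather than a period.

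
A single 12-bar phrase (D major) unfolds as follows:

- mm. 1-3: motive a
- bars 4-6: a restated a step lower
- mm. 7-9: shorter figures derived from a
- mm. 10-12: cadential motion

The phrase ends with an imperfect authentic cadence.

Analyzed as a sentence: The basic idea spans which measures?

measures 1–3

The presentation of a sentence is the basic idea (mm. 1–3) plus its repetition (measures 4–6); the basic idea is therefore measures 1-3.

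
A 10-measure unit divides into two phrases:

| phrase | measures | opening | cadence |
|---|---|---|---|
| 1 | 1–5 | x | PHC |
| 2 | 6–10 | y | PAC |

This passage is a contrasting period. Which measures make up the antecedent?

measures 1–5

The antecedent is the phrase ending with the weaker cadence (Phrygian half cadence, phrase 1) and the consequent the one ending more conclusively (perfect authentic cadence, phrase 2); the antecedent is measures 1–5.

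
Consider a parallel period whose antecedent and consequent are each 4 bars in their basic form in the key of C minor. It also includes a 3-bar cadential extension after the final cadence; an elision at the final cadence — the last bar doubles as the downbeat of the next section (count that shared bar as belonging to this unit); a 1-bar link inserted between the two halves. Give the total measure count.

12 measures

Basic parallel period: 4 + 4 = 8 bars.
8 (basic form) + 3 (cadential extension) + 1 (link) = 12.
The elision shares a bar with the next section but does not change this unit's count.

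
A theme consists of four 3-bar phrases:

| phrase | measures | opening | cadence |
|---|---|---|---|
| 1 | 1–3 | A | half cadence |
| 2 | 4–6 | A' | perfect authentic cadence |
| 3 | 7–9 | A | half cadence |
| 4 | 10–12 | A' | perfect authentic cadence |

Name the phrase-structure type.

The cadence pattern HC–PAC–HC–PAC is weak–strong twice, and phrases 3–4 restate phrases 1–2: a period heard twice, not a double period (which would end weakly at phrase 2).

repeated period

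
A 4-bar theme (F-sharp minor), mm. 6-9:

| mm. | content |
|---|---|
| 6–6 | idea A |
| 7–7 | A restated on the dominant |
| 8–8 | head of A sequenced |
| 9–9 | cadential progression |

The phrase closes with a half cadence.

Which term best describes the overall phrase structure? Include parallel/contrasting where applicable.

sentence

Basic idea (measure 6) + its repetition (m. 7) form the presentation; fragmentation and cadence (measures 8-9) form the continuation — the 4-bar whole is a sentence.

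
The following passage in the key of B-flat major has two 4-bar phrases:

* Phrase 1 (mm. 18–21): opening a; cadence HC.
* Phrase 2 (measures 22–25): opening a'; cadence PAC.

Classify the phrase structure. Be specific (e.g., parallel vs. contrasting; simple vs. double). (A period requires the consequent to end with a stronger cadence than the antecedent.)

parallel period

Phrase 1 ends with a half cadence (weaker) and phrase 2 with a perfect authentic cadence (stronger): antecedent + consequent = a period.
The two phrases open with the same material (a / a'), so the period is parallel.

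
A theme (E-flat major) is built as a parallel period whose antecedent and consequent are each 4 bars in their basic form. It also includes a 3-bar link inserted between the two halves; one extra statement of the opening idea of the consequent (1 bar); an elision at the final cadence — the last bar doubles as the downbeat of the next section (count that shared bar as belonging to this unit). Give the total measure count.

Basic parallel period: 4 + 4 = 8 bars.
8 (basic form) + 3 (link) + 1 (extra statement) = 12.
The elision shares a bar with the next section but does not change this unit's count.

12 measures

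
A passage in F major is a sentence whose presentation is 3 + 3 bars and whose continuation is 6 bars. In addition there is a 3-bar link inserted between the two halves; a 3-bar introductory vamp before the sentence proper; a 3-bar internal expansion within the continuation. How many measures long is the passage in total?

Basic sentence: 3 + 3 + 6 = 12 bars.
12 (basic form) + 3 (link) + 3 (introduction) + 3 (internal expansion) = 21.

21 measures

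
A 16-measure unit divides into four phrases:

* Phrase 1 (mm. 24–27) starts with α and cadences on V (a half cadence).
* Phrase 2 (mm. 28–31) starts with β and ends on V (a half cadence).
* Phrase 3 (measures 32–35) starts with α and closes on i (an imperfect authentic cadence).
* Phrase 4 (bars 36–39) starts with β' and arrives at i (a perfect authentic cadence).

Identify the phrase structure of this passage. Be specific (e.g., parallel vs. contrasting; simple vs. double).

parallel double period

Four phrases in two halves: the first half (mm. 24-31) ends with a half cadence, the second (mm. 32–39) with a perfect authentic cadence — a large antecedent–consequent pair, i.e. a double period.
Phrase 3 begins with the same material as phrase 1, making it parallel.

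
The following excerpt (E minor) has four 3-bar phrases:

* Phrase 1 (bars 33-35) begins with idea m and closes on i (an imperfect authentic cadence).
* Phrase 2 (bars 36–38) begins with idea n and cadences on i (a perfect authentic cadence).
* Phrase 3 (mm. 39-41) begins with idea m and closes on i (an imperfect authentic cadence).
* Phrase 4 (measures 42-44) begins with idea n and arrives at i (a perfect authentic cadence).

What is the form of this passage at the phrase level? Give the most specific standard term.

repeated period

The cadence pattern IAC–PAC–IAC–PAC is weak–strong twice, and phrases 3–4 restate phrases 1–2: a period heard twice, not a double period (which would end weakly at phrase 2).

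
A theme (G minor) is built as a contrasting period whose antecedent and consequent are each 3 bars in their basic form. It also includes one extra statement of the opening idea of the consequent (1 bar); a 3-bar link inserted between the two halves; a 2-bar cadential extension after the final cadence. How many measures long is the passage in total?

Basic contrasting period: 3 + 3 = 6 bars.
6 (basic form) + 1 (extra statement) + 3 (link) + 2 (cadential extension) = 12.

12 measures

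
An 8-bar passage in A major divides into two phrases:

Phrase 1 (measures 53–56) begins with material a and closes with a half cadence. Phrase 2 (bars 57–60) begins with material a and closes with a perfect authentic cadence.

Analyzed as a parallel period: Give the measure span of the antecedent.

The antecedent is the phrase ending with the weaker cadence (half cadence, phrase 1) and the consequent the one ending more conclusively (perfect authentic cadence, phrase 2); the antecedent is bars 53–56.

measures 53–56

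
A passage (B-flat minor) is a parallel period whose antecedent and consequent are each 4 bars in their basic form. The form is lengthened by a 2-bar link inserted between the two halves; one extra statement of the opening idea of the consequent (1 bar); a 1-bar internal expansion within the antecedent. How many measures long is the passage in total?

Basic parallel period: 4 + 4 = 8 bars.
8 (basic form) + 2 (link) + 1 (extra statement) + 1 (internal expansion) = 12.

12 measures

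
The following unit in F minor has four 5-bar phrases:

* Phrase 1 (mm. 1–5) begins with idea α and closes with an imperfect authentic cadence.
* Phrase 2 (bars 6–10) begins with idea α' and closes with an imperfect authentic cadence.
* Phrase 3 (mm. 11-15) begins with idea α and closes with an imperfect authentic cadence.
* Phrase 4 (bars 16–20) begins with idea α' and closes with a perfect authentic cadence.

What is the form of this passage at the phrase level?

parallel double period

Four phrases in two halves: the first half (mm. 1-10) ends with an imperfect authentic cadence, the second (bars 11-20) with a perfect authentic cadence — a large antecedent–consequent pair, i.e. a double period.
Phrase 3 begins with the same material as phrase 1, making it parallel.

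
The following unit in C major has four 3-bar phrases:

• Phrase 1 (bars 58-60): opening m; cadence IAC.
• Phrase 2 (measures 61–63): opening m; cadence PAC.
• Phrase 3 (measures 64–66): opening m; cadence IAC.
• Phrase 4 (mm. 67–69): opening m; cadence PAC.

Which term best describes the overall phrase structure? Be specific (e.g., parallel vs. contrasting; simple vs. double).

repeated period

The cadence pattern IAC–PAC–IAC–PAC is weak–strong twice, and phrases 3–4 restate phrases 1–2: a period heard twice, not a double period (which would end weakly at phrase 2).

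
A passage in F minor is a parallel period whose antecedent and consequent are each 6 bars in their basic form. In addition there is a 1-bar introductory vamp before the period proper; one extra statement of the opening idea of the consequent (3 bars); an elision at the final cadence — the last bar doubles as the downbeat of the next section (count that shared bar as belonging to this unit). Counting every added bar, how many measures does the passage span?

Basic parallel period: 6 + 6 = 12 bars.
12 (basic form) + 1 (introduction) + 3 (extra statement) = 16.
The elision shares a bar with the next section but does not change this unit's count.

16 measures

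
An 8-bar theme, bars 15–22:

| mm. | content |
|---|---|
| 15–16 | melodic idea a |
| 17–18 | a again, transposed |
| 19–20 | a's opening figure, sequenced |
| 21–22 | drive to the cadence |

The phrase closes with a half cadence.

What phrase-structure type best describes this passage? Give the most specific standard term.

Basic idea (bars 15–16) + its repetition (mm. 17–18) form the presentation; fragmentation and cadence (measures 19-22) form the continuation — the 8-bar whole is a sentence.

sentence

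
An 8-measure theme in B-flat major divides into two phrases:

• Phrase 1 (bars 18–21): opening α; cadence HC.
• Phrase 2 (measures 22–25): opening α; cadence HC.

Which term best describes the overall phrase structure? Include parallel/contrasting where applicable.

repeated phrase

Both phrases have the same opening (α) and the same cadence (half cadence): the second is a restatement, not a consequent, so this is a repeated phrase rather than a period.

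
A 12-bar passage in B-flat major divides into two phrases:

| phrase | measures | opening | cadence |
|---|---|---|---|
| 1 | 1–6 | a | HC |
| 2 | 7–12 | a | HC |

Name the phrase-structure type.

repeated phrase

Both phrases have the same opening (a) and the same cadence (half cadence): the second is a restatement, not a consequent, so this is a repeated phrase rather than a period.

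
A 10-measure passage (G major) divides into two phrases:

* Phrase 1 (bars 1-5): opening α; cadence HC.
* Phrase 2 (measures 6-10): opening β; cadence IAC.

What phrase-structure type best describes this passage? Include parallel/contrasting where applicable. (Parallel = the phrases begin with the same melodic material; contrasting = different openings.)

Phrase 1 ends with a half cadence (weaker) and phrase 2 with an imperfect authentic cadence (stronger): antecedent + consequent = a period.
The two phrases open with different material (α / β), so the period is contrasting.

contrasting period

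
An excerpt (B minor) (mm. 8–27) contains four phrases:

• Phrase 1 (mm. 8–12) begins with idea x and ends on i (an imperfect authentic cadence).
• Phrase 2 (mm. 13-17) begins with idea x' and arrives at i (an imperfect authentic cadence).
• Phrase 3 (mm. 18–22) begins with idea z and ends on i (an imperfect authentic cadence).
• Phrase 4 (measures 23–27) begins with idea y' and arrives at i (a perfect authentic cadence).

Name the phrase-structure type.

Four phrases in two halves: the first half (mm. 8–17) ends with an imperfect authentic cadence, the second (mm. 18–27) with a perfect authentic cadence — a large antecedent–consequent pair, i.e. a double period.
Phrase 3 begins with different material from phrase 1, making it contrasting.

contrasting double period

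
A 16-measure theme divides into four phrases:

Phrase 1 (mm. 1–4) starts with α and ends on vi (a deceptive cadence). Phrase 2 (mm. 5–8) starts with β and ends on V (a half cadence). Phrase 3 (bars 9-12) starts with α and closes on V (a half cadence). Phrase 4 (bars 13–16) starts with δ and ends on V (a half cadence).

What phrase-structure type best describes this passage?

Phrase 4 ends with a half cadence, no stronger than phrase 2's half cadence, so the four phrases do not form a double period; nor do phrases 3–4 duplicate 1–2, so it is not a repeated period. With no phrase reaching a conclusive cadence, the passage is a phrase group.

phrase group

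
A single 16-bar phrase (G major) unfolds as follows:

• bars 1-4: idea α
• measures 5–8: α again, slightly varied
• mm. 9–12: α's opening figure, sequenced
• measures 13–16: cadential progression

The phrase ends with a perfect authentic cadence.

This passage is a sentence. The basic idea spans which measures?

The presentation of a sentence is the basic idea (mm. 1–4) plus its repetition (mm. 5–8); the basic idea is therefore mm. 1–4.

measures 1–4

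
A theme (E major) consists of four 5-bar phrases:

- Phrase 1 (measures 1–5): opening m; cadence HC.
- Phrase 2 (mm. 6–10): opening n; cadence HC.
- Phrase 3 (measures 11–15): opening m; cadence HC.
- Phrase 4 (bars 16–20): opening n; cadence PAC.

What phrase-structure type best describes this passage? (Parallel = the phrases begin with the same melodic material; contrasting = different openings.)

parallel double period

Four phrases in two halves: the first half (bars 1–10) ends with a half cadence, the second (mm. 11-20) with a perfect authentic cadence — a large antecedent–consequent pair, i.e. a double period.
Phrase 3 begins with the same material as phrase 1, making it parallel.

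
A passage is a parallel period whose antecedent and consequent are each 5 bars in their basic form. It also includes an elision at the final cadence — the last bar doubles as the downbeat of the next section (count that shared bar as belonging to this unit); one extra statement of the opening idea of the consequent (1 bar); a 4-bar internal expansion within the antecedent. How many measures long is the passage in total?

15 measures

Basic parallel period: 5 + 5 = 10 bars.
10 (basic form) + 1 (extra statement) + 4 (internal expansion) = 15.
The elision shares a bar with the next section but does not change this unit's count.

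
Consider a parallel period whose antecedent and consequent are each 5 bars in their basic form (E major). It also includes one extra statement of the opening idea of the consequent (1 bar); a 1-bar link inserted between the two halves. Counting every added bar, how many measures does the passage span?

Basic parallel period: 5 + 5 = 10 bars.
10 (basic form) + 1 (extra statement) + 1 (link) = 12.

12 measures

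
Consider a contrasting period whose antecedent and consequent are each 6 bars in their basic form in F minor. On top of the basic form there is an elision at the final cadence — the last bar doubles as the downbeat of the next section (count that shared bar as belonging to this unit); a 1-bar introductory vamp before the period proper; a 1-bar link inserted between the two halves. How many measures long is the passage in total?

14 measures

Basic contrasting period: 6 + 6 = 12 bars.
12 (basic form) + 1 (introduction) + 1 (link) = 14.
The elision shares a bar with the next section but does not change this unit's count.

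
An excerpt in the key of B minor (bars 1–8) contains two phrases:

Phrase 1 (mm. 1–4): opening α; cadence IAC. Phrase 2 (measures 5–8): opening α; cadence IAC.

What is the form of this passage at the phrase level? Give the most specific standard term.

repeated phrase

Both phrases have the same opening (α) and the same cadence (imperfect authentic cadence): the second is a restatement, not a consequent, so this is a repeated phrase rather than a period.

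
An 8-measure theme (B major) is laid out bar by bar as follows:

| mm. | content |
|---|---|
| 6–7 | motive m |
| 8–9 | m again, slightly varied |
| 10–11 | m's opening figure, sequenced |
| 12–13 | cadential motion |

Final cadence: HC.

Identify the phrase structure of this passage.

Basic idea (measures 6–7) + its repetition (mm. 8–9) form the presentation; fragmentation and cadence (measures 10–13) form the continuation — the 8-bar whole is a sentence.

sentence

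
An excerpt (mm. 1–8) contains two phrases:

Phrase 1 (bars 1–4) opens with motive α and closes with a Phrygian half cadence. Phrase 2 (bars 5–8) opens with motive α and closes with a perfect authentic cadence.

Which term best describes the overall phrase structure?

Phrase 1 ends with a Phrygian half cadence (weaker) and phrase 2 with a perfect authentic cadence (stronger): antecedent + consequent = a period.
The two phrases open with the same material (α / α), so the period is parallel.

parallel period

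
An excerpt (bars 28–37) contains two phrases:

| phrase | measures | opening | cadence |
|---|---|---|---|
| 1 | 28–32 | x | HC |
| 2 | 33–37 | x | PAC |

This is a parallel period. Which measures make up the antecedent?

The phrase ending with the weaker cadence (half cadence) is the antecedent; the one ending more conclusively (perfect authentic cadence) is the consequent. The antecedent is measures 28–32.

measures 28–32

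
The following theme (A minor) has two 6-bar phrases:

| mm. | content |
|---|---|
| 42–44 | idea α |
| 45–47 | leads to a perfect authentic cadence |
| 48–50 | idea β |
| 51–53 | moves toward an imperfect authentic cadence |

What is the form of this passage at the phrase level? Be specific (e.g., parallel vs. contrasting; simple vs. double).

The second phrase closes with an imperfect authentic cadence, which is not stronger than the first phrase's perfect authentic cadence; without a weak→strong cadential pair there is no antecedent–consequent relationship, so this is a phrase group rather than a period.

phrase group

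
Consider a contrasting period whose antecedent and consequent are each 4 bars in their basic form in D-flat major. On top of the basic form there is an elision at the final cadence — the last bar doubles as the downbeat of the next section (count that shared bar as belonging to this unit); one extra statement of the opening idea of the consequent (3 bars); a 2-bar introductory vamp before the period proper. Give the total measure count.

Basic contrasting period: 4 + 4 = 8 bars.
8 (basic form) + 3 (extra statement) + 2 (introduction) = 13.
The elision shares a bar with the next section but does not change this unit's count.

13 measures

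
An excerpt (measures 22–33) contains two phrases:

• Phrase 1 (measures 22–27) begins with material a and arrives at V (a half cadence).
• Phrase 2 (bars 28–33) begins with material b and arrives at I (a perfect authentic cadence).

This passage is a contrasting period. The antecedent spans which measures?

The antecedent is the phrase ending with the weaker cadence (half cadence, phrase 1) and the consequent the one ending more conclusively (perfect authentic cadence, phrase 2); the antecedent is mm. 22-27.

measures 22–27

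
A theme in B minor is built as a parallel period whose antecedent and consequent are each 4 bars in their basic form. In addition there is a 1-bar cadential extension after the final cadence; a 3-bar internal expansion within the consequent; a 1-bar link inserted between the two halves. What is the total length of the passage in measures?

13 measures

Basic parallel period: 4 + 4 = 8 bars.
8 (basic form) + 1 (cadential extension) + 3 (internal expansion) + 1 (link) = 13.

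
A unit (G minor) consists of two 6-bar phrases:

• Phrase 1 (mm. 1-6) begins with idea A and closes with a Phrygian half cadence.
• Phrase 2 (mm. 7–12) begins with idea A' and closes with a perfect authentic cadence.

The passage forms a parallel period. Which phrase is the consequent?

phrase 2

The phrase ending with the weaker cadence (Phrygian half cadence) is the antecedent; the one ending more conclusively (perfect authentic cadence) is the consequent. The consequent is phrase 2.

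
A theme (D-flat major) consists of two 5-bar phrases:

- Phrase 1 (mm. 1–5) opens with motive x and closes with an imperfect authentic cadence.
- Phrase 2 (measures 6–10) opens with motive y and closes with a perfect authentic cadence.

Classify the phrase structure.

Phrase 1 ends with an imperfect authentic cadence (weaker) and phrase 2 with a perfect authentic cadence (stronger): antecedent + consequent = a period.
The two phrases open with different material (x / y), so the period is contrasting.

contrasting period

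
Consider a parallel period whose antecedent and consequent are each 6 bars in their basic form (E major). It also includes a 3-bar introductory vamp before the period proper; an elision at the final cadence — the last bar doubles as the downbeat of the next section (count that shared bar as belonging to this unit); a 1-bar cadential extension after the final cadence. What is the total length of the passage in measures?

Basic parallel period: 6 + 6 = 12 bars.
12 (basic form) + 3 (introduction) + 1 (cadential extension) = 16.
The elision shares a bar with the next section but does not change this unit's count.

16 measures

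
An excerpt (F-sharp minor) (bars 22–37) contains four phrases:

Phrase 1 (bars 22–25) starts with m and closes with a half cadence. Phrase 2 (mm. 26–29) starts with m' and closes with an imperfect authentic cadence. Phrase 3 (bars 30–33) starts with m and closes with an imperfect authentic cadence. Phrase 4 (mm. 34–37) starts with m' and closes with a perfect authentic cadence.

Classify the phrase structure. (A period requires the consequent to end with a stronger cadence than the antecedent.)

parallel double period

Four phrases in two halves: the first half (measures 22–29) ends with an imperfect authentic cadence, the second (mm. 30–37) with a perfect authentic cadence — a large antecedent–consequent pair, i.e. a double period.
Phrase 3 begins with the same material as phrase 1, making it parallel.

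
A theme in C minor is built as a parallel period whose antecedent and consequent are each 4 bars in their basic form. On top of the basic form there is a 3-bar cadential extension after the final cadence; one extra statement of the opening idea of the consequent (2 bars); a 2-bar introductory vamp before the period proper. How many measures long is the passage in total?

15 measures

Basic parallel period: 4 + 4 = 8 bars.
8 (basic form) + 3 (cadential extension) + 2 (extra statement) + 2 (introduction) = 15.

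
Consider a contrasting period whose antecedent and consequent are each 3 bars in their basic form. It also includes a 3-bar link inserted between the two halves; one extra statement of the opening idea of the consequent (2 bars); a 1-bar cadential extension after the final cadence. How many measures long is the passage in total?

Basic contrasting period: 3 + 3 = 6 bars.
6 (basic form) + 3 (link) + 2 (extra statement) + 1 (cadential extension) = 12.

12 measures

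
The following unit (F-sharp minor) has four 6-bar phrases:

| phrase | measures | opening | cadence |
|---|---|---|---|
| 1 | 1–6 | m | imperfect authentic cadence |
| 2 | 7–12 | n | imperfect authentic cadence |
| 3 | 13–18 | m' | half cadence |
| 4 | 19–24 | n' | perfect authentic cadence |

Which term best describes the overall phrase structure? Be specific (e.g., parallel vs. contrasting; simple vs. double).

Four phrases in two halves: the first half (mm. 1–12) ends with an imperfect authentic cadence, the second (bars 13–24) with a perfect authentic cadence — a large antecedent–consequent pair, i.e. a double period.
Phrase 3 begins with the same material as phrase 1, making it parallel.

parallel double period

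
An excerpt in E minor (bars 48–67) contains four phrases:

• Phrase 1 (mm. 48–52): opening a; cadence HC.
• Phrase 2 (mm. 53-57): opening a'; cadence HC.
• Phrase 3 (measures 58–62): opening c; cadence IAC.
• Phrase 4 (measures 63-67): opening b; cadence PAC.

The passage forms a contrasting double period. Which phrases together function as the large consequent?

In a double period the first pair of phrases (ending half cadence) is the large antecedent and the second pair (ending perfect authentic cadence) is the large consequent; the consequent is phrases 3 and 4.

phrases 3 and 4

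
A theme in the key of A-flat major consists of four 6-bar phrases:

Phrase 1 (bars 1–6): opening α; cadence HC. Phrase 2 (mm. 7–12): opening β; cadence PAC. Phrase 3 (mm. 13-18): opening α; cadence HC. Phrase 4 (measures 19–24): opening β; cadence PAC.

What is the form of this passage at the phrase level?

The cadence pattern HC–PAC–HC–PAC is weak–strong twice, and phrases 3–4 restate phrases 1–2: a period heard twice, not a double period (which would end weakly at phrase 2).

repeated period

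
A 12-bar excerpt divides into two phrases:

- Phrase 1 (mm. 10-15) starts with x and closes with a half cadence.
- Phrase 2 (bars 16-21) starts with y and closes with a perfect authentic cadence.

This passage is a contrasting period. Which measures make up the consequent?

The antecedent is the phrase ending with the weaker cadence (half cadence, phrase 1) and the consequent the one ending more conclusively (perfect authentic cadence, phrase 2); the consequent is mm. 16–21.

measures 16–21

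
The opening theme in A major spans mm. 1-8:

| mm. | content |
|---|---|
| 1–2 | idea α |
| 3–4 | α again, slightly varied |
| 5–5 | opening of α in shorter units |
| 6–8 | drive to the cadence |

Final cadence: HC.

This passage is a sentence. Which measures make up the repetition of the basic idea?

The presentation of a sentence is the basic idea (bars 1-2) plus its repetition (measures 3–4); the repetition of the basic idea is therefore bars 3–4.

measures 3–4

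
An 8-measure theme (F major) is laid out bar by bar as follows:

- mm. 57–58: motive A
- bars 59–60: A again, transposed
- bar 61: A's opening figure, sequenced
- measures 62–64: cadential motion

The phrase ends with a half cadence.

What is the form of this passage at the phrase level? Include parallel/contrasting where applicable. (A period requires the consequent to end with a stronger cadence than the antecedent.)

sentence

Basic idea (measures 57–58) + its repetition (mm. 59–60) form the presentation; fragmentation and cadence (mm. 61–64) form the continuation — the 8-bar whole is a sentence.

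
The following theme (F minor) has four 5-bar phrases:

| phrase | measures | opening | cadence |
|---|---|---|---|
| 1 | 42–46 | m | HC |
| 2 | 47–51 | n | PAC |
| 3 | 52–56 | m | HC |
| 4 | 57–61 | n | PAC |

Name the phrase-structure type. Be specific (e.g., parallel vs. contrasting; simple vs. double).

repeated period

The cadence pattern HC–PAC–HC–PAC is weak–strong twice, and phrases 3–4 restate phrases 1–2: a period heard twice, not a double period (which would end weakly at phrase 2).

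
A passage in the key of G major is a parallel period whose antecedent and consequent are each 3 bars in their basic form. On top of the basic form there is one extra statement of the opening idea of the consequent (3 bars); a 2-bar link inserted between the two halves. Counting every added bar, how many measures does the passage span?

Basic parallel period: 3 + 3 = 6 bars.
6 (basic form) + 3 (extra statement) + 2 (link) = 11.

11 measures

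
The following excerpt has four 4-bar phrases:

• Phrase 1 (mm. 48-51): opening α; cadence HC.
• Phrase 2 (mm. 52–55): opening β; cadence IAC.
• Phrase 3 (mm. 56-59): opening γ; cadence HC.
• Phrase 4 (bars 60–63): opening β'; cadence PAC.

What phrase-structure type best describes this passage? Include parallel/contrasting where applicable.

Four phrases in two halves: the first half (bars 48–55) ends with an imperfect authentic cadence, the second (mm. 56–63) with a perfect authentic cadence — a large antecedent–consequent pair, i.e. a double period.
Phrase 3 begins with different material from phrase 1, making it contrasting.

contrasting double period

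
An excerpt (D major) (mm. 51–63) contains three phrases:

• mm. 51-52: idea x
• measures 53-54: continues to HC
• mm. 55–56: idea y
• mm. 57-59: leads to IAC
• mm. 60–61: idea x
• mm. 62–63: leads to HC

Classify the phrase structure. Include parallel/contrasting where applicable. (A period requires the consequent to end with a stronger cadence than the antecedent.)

The final phrase closes with a half cadence, which is not stronger than the preceding imperfect authentic cadence; the 3 phrases lack an overall antecedent–consequent design and so form a phrase group.

phrase group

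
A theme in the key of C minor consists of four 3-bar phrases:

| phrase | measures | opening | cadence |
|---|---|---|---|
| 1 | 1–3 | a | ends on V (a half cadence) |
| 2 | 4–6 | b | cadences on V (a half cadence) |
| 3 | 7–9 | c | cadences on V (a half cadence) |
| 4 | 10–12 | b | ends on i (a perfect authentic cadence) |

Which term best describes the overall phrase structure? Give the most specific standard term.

contrasting double period

Four phrases in two halves: the first half (mm. 1–6) ends with a half cadence, the second (mm. 7–12) with a perfect authentic cadence — a large antecedent–consequent pair, i.e. a double period.
Phrase 3 begins with different material from phrase 1, making it contrasting.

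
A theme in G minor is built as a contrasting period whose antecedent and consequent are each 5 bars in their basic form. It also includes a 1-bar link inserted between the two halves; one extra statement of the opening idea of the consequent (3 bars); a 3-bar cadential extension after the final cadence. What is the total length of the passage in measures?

Basic contrasting period: 5 + 5 = 10 bars.
10 (basic form) + 1 (link) + 3 (extra statement) + 3 (cadential extension) = 17.

17 measures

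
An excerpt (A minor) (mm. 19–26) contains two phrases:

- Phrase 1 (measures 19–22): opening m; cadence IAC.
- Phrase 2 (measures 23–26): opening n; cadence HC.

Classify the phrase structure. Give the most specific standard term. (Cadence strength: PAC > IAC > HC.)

The second phrase closes with a half cadence, which is not stronger than the first phrase's imperfect authentic cadence; without a weak→strong cadential pair there is no antecedent–consequent relationship, so this is a phrase group rather than a period.

phrase group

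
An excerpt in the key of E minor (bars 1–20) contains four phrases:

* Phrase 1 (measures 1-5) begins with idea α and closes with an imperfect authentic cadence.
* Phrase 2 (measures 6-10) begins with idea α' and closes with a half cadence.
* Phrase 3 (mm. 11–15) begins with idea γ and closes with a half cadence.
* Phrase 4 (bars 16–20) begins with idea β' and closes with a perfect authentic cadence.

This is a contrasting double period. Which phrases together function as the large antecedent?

In a double period the first pair of phrases (ending half cadence) is the large antecedent and the second pair (ending perfect authentic cadence) is the large consequent; the antecedent is phrases 1 and 2.

phrases 1 and 2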